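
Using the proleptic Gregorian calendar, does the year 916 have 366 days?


Gregorian leap year rule: divisible by 4, but not by 100, unless also by 400.
916 is divisible by 4 but not 100 -> leap year

Yes


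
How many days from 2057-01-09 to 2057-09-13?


From 2057-01-09 to 2057-09-13
2057-01-09: day of year = 9
2057-09-13: days before September = 31 + 28 + 31 + 30 + 31 + 30 + 31 + 31 = 243 (2057 is not a leap year); day of year = 243 + 13 = 256
Same year: 256 - 9 = 247

247 days


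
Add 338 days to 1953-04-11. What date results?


Start: 1953-04-11, add 338 days
April 1953 has 30 days: 30 - 11 = 19 days to April 30 -> 319 left
May 1953 has 31 days -> 288 left
June 1953 has 30 days -> 258 left
July 1953 has 31 days -> 227 left
August 1953 has 31 days -> 196 left
September 1953 has 30 days -> 166 left
October 1953 has 31 days -> 135 left
November 1953 has 30 days -> 105 left
December 1953 has 31 days -> 74 left
January 1954 has 31 days -> 43 left
February 1954 has 28 days -> 15 left
March 1954: 15 <= 31 -> lands on March 15

Result: 1954-03-15


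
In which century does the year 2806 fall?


Century = (year - 1) // 100 + 1
= (2806 - 1) // 100 + 1
= 2805 // 100 + 1
= 28 + 1

29th century


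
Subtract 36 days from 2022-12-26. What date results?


Start: 2022-12-26, subtract 36 days
Back 26 days from December 26 reaches November 30, 2022 -> 10 left
November 2022: 30 - 10 = 20 -> lands on November 20

Result: 2022-11-20


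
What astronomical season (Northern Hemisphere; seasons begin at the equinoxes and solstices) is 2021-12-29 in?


Date: December 29
Astronomical Winter (approx.; exact equinox/solstice day varies by year): December 21 to March 19
December 29 falls within the Winter window

Winter


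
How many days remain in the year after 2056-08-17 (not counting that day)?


Day of year: 230 of 366
Remaining = 366 - 230

136 days


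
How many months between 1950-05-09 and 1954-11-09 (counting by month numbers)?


From May 1950 to November 1954
4 years * 12 = 48 months, plus 6 months = 54

54 months


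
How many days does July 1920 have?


July 1920

31 days


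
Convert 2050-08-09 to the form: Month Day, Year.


ISO 2050-08-09 parses as year=2050, month=08, day=09
Month 8 -> August

August 9, 2050


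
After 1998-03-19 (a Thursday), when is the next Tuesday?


Current: Thursday
Target: Tuesday
Days ahead: 5

Next Tuesday: 1998-03-24


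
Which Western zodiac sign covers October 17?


Date: October 17
Conventional tropical zodiac dates: Libra from September 23 onward; Scorpio starts October 23
October 17 falls within the Libra range

Libra


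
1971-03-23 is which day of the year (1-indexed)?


Date: March 23, 1971
Days in months 1 through 2: 59
Plus 23 days in March

Day of year: 82


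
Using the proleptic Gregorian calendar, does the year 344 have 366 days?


Gregorian leap year rule: divisible by 4, but not by 100, unless also by 400.
344 is divisible by 4 but not 100 -> leap year

Yes


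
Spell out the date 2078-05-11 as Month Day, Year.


ISO 2078-05-11 parses as year=2078, month=05, day=11
Month 5 -> May

May 11, 2078


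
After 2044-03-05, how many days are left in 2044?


Day of year: 65 of 366
Remaining = 366 - 65

301 days


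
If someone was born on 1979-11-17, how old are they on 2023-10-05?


Birth: 1979-11-17
Reference: 2023-10-05
Year difference: 2023 - 1979 = 44
Birthday not yet reached in 2023, subtract 1

43 years old


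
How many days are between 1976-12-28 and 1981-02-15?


From 1976-12-28 to 1981-02-15
1976-12-28: days before December = 31 + 29 + 31 + 30 + 31 + 30 + 31 + 31 + 30 + 31 + 30 = 335 (1976 is a leap year); day of year = 335 + 28 = 363
1981-02-15: days before February = 31; day of year = 31 + 15 = 46
Rest of 1976: 366 - 363 = 3
Full years 1977 (365), 1978 (365), 1979 (365), 1980 (366): 1461
Total = 3 + 1461 + 46 = 1510

1510 days


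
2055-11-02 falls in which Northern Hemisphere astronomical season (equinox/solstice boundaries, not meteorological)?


Date: November 2
Astronomical Autumn (approx.; exact equinox/solstice day varies by year): September 22 to December 20
November 2 falls within the Autumn window

Autumn


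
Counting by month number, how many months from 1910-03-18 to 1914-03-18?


From March 1910 to March 1914
4 years * 12 = 48 months = 48

48 months


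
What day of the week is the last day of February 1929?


February 1929 has 28 days
Anchor: Jan 1, 1929. With p = 1929 - 1 = 1928: (p + p//4 - p//100 + p//400) mod 7 = (1928 + 482 - 19 + 4) mod 7 = 2395 mod 7 = 1 -> Tuesday (Mon=0 ... Sun=6)
Days before February (Jan): 31; February 1 index = (1 + 31) mod 7 = 4 -> Friday
Last day offset: 28 - 1 = 27 days
Weekday index = (4 + 27) mod 7 = 3

Thursday, February 28


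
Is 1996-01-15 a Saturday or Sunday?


Anchor: Jan 1, 1996. With p = 1996 - 1 = 1995: (p + p//4 - p//100 + p//400) mod 7 = (1995 + 498 - 19 + 4) mod 7 = 2478 mod 7 = 0 -> Monday (Mon=0 ... Sun=6)
Day of year: 15; offset = 14
Weekday index = (0 + 14) mod 7 = 0 -> Monday
Weekend days: Saturday, Sunday

No


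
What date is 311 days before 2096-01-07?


Start: 2096-01-07, subtract 311 days
Back 7 days from January 7 reaches December 31, 2095 -> 304 left
December 2095 has 31 days -> back to November 30, 2095 -> 273 left
November 2095 has 30 days -> back to October 31, 2095 -> 243 left
October 2095 has 31 days -> back to September 30, 2095 -> 212 left
September 2095 has 30 days -> back to August 31, 2095 -> 182 left
August 2095 has 31 days -> back to July 31, 2095 -> 151 left
July 2095 has 31 days -> back to June 30, 2095 -> 120 left
June 2095 has 30 days -> back to May 31, 2095 -> 90 left
May 2095 has 31 days -> back to April 30, 2095 -> 59 left
April 2095 has 30 days -> back to March 31, 2095 -> 29 left
March 2095: 31 - 29 = 2 -> lands on March 2

Result: 2095-03-02


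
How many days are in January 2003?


January 2003

31 days


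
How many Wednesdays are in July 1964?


July 1964 has 31 days
Anchor: Jan 1, 1964. With p = 1964 - 1 = 1963: (p + p//4 - p//100 + p//400) mod 7 = (1963 + 490 - 19 + 4) mod 7 = 2438 mod 7 = 2 -> Wednesday (Mon=0 ... Sun=6)
Days before July (Jan-Jun): 182; July 1 index = (2 + 182) mod 7 = 2 -> Wednesday
First Wednesday is July 1
Wednesdays: 1, 8, 15, 22, 29

5 Wednesdays


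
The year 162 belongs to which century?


Century = (year - 1) // 100 + 1
= (162 - 1) // 100 + 1
= 161 // 100 + 1
= 1 + 1

2nd century


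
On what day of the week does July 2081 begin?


Target: July 1, 2081
Anchor: Jan 1, 2081. With p = 2081 - 1 = 2080: (p + p//4 - p//100 + p//400) mod 7 = (2080 + 520 - 20 + 5) mod 7 = 2585 mod 7 = 2 -> Wednesday (Mon=0 ... Sun=6)
Days before July (Jan-Jun): 181 days
Weekday index = (2 + 181) mod 7 = 1

Tuesday


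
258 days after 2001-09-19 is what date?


Start: 2001-09-19, add 258 days
September 2001 has 30 days: 30 - 19 = 11 days to September 30 -> 247 left
October 2001 has 31 days -> 216 left
November 2001 has 30 days -> 186 left
December 2001 has 31 days -> 155 left
January 2002 has 31 days -> 124 left
February 2002 has 28 days -> 96 left
March 2002 has 31 days -> 65 left
April 2002 has 30 days -> 35 left
May 2002 has 31 days -> 4 left
June 2002: 4 <= 30 -> lands on June 4

Result: 2002-06-04


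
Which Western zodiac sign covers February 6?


Date: February 6
Conventional tropical zodiac dates: Aquarius from January 20 onward; Pisces starts February 19
February 6 falls within the Aquarius range

Aquarius


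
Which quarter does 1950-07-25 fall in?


Month: July (month 7)
Q1: Jan-Mar, Q2: Apr-Jun, Q3: Jul-Sep, Q4: Oct-Dec

Q3


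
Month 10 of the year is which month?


Month 10 of 12

October


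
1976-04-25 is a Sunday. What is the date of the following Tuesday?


Current: Sunday
Target: Tuesday
Days ahead: 2

Next Tuesday: 1976-04-27


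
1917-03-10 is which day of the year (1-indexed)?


Date: March 10, 1917
Days in months 1 through 2: 59
Plus 10 days in March

Day of year: 69


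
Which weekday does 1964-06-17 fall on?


Date: June 17, 1964
Anchor: Jan 1, 1964. With p = 1964 - 1 = 1963: (p + p//4 - p//100 + p//400) mod 7 = (1963 + 490 - 19 + 4) mod 7 = 2438 mod 7 = 2 -> Wednesday (Mon=0 ... Sun=6)
Days before June (Jan-May): 152; offset = 152 + 17 - 1 = 168
Weekday index = (2 + 168) mod 7 = 2

Day of the week: Wednesday


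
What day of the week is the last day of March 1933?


March 1933 has 31 days
Anchor: Jan 1, 1933. With p = 1933 - 1 = 1932: (p + p//4 - p//100 + p//400) mod 7 = (1932 + 483 - 19 + 4) mod 7 = 2400 mod 7 = 6 -> Sunday (Mon=0 ... Sun=6)
Days before March (Jan-Feb): 59; March 1 index = (6 + 59) mod 7 = 2 -> Wednesday
Last day offset: 31 - 1 = 30 days
Weekday index = (2 + 30) mod 7 = 4

Friday, March 31


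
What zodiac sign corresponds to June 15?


Date: June 15
Conventional tropical zodiac dates: Gemini from May 21 onward; Cancer starts June 21
June 15 falls within the Gemini range

Gemini


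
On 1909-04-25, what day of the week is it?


Date: April 25, 1909
Anchor: Jan 1, 1909. With p = 1909 - 1 = 1908: (p + p//4 - p//100 + p//400) mod 7 = (1908 + 477 - 19 + 4) mod 7 = 2370 mod 7 = 4 -> Friday (Mon=0 ... Sun=6)
Days before April (Jan-Mar): 90; offset = 90 + 25 - 1 = 114
Weekday index = (4 + 114) mod 7 = 6

Day of the week: Sunday


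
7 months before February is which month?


February is month 2
2 - 7 = -5; wrap: -5 + 12 = 7

July


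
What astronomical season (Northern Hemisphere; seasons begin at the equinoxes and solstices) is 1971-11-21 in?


Date: November 21
Astronomical Autumn (approx.; exact equinox/solstice day varies by year): September 22 to December 20
November 21 falls within the Autumn window

Autumn


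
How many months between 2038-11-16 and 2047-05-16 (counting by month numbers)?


From November 2038 to May 2047
9 years * 12 = 108 months, minus 6 months = 102

102 months


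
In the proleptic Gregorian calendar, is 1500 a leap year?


Gregorian leap year rule: divisible by 4, but not by 100, unless also by 400.
1500 is divisible by 100 but not 400 -> not a leap year

No


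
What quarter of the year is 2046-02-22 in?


Month: February (month 2)
Q1: Jan-Mar, Q2: Apr-Jun, Q3: Jul-Sep, Q4: Oct-Dec

Q1


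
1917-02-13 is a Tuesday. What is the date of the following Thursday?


Current: Tuesday
Target: Thursday
Days ahead: 2

Next Thursday: 1917-02-15


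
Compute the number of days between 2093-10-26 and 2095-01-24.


From 2093-10-26 to 2095-01-24
2093-10-26: days before October = 31 + 28 + 31 + 30 + 31 + 30 + 31 + 31 + 30 = 273 (2093 is not a leap year); day of year = 273 + 26 = 299
2095-01-24: day of year = 24
Rest of 2093: 365 - 299 = 66
Full years 2094 (365): 365
Total = 66 + 365 + 24 = 455

455 days


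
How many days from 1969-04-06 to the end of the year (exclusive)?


Day of year: 96 of 365
Remaining = 365 - 96

269 days


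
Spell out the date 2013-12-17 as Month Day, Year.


ISO 2013-12-17 parses as year=2013, month=12, day=17
Month 12 -> December

December 17, 2013


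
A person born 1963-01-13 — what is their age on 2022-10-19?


Birth: 1963-01-13
Reference: 2022-10-19
Year difference: 2022 - 1963 = 59

59 years old


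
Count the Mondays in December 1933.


December 1933 has 31 days
Anchor: Jan 1, 1933. With p = 1933 - 1 = 1932: (p + p//4 - p//100 + p//400) mod 7 = (1932 + 483 - 19 + 4) mod 7 = 2400 mod 7 = 6 -> Sunday (Mon=0 ... Sun=6)
Days before December (Jan-Nov): 334; December 1 index = (6 + 334) mod 7 = 4 -> Friday
First Monday is December 4
Mondays: 4, 11, 18, 25

4 Mondays


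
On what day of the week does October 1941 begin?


Target: October 1, 1941
Anchor: Jan 1, 1941. With p = 1941 - 1 = 1940: (p + p//4 - p//100 + p//400) mod 7 = (1940 + 485 - 19 + 4) mod 7 = 2410 mod 7 = 2 -> Wednesday (Mon=0 ... Sun=6)
Days before October (Jan-Sep): 273 days
Weekday index = (2 + 273) mod 7 = 2

Wednesday


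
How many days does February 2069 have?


February 2069 (leap year: no)

28 days


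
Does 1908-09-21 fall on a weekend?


Anchor: Jan 1, 1908. With p = 1908 - 1 = 1907: (p + p//4 - p//100 + p//400) mod 7 = (1907 + 476 - 19 + 4) mod 7 = 2368 mod 7 = 2 -> Wednesday (Mon=0 ... Sun=6)
Day of year: 265; offset = 264
Weekday index = (2 + 264) mod 7 = 0 -> Monday
Weekend days: Saturday, Sunday

No


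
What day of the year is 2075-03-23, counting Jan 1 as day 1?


Date: March 23, 2075
Days in months 1 through 2: 59
Plus 23 days in March

Day of year: 82


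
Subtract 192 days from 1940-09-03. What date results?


Start: 1940-09-03, subtract 192 days
Back 3 days from September 3 reaches August 31, 1940 -> 189 left
August 1940 has 31 days -> back to July 31, 1940 -> 158 left
July 1940 has 31 days -> back to June 30, 1940 -> 127 left
June 1940 has 30 days -> back to May 31, 1940 -> 97 left
May 1940 has 31 days -> back to April 30, 1940 -> 66 left
April 1940 has 30 days -> back to March 31, 1940 -> 36 left
March 1940 has 31 days -> back to February 29, 1940 -> 5 left
February 1940: 29 - 5 = 24 -> lands on February 24

Result: 1940-02-24


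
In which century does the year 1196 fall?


Century = (year - 1) // 100 + 1
= (1196 - 1) // 100 + 1
= 1195 // 100 + 1
= 11 + 1

12th century


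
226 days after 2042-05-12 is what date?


Start: 2042-05-12, add 226 days
May 2042 has 31 days: 31 - 12 = 19 days to May 31 -> 207 left
June 2042 has 30 days -> 177 left
July 2042 has 31 days -> 146 left
August 2042 has 31 days -> 115 left
September 2042 has 30 days -> 85 left
October 2042 has 31 days -> 54 left
November 2042 has 30 days -> 24 left
December 2042: 24 <= 31 -> lands on December 24

Result: 2042-12-24


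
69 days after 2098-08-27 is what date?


Start: 2098-08-27, add 69 days
August 2098 has 31 days: 31 - 27 = 4 days to August 31 -> 65 left
September 2098 has 30 days -> 35 left
October 2098 has 31 days -> 4 left
November 2098: 4 <= 30 -> lands on November 4

Result: 2098-11-04


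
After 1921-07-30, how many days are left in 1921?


Day of year: 211 of 365
Remaining = 365 - 211

154 days


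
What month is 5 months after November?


November is month 11
11 + 5 = 16; wrap: 16 - 12 = 4

April


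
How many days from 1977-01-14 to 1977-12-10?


From 1977-01-14 to 1977-12-10
1977-01-14: day of year = 14
1977-12-10: days before December = 31 + 28 + 31 + 30 + 31 + 30 + 31 + 31 + 30 + 31 + 30 = 334 (1977 is not a leap year); day of year = 334 + 10 = 344
Same year: 344 - 14 = 330

330 days


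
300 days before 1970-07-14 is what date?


Start: 1970-07-14, subtract 300 days
Back 14 days from July 14 reaches June 30, 1970 -> 286 left
June 1970 has 30 days -> back to May 31, 1970 -> 256 left
May 1970 has 31 days -> back to April 30, 1970 -> 225 left
April 1970 has 30 days -> back to March 31, 1970 -> 195 left
March 1970 has 31 days -> back to February 28, 1970 -> 164 left
February 1970 has 28 days -> back to January 31, 1970 -> 136 left
January 1970 has 31 days -> back to December 31, 1969 -> 105 left
December 1969 has 31 days -> back to November 30, 1969 -> 74 left
November 1969 has 30 days -> back to October 31, 1969 -> 44 left
October 1969 has 31 days -> back to September 30, 1969 -> 13 left
September 1969: 30 - 13 = 17 -> lands on September 17

Result: 1969-09-17


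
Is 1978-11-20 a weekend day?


Anchor: Jan 1, 1978. With p = 1978 - 1 = 1977: (p + p//4 - p//100 + p//400) mod 7 = (1977 + 494 - 19 + 4) mod 7 = 2456 mod 7 = 6 -> Sunday (Mon=0 ... Sun=6)
Day of year: 324; offset = 323
Weekday index = (6 + 323) mod 7 = 0 -> Monday
Weekend days: Saturday, Sunday

No


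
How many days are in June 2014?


June 2014

30 days


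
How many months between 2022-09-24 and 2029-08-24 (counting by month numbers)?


From September 2022 to August 2029
7 years * 12 = 84 months, minus 1 month = 83

83 months


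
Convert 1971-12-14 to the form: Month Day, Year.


ISO 1971-12-14 parses as year=1971, month=12, day=14
Month 12 -> December

December 14, 1971


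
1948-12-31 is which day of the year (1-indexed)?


Date: December 31, 1948
Days in months 1 through 11: 335
Plus 31 days in December

Day of year: 366


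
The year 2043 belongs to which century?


Century = (year - 1) // 100 + 1
= (2043 - 1) // 100 + 1
= 2042 // 100 + 1
= 20 + 1

21st century


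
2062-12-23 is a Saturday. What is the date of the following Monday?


Current: Saturday
Target: Monday
Days ahead: 2

Next Monday: 2062-12-25


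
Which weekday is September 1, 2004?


Target: September 1, 2004
Anchor: Jan 1, 2004. With p = 2004 - 1 = 2003: (p + p//4 - p//100 + p//400) mod 7 = (2003 + 500 - 20 + 5) mod 7 = 2488 mod 7 = 3 -> Thursday (Mon=0 ... Sun=6)
Days before September (Jan-Aug): 244 days
Weekday index = (3 + 244) mod 7 = 2

Wednesday


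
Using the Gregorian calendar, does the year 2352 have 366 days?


Gregorian leap year rule: divisible by 4, but not by 100, unless also by 400.
2352 is divisible by 4 but not 100 -> leap year

Yes


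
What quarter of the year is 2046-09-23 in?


Month: September (month 9)
Q1: Jan-Mar, Q2: Apr-Jun, Q3: Jul-Sep, Q4: Oct-Dec

Q3


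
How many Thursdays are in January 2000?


January 2000 has 31 days
Anchor: Jan 1, 2000. With p = 2000 - 1 = 1999: (p + p//4 - p//100 + p//400) mod 7 = (1999 + 499 - 19 + 4) mod 7 = 2483 mod 7 = 5 -> Saturday (Mon=0 ... Sun=6)
January 1 is the anchor itself -> Saturday
First Thursday is January 6
Thursdays: 6, 13, 20, 27

4 Thursdays


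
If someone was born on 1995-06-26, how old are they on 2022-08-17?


Birth: 1995-06-26
Reference: 2022-08-17
Year difference: 2022 - 1995 = 27

27 years old


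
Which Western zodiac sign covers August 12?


Date: August 12
Conventional tropical zodiac dates: Leo from July 23 onward; Virgo starts August 23
August 12 falls within the Leo range

Leo


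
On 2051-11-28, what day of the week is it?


Date: November 28, 2051
Anchor: Jan 1, 2051. With p = 2051 - 1 = 2050: (p + p//4 - p//100 + p//400) mod 7 = (2050 + 512 - 20 + 5) mod 7 = 2547 mod 7 = 6 -> Sunday (Mon=0 ... Sun=6)
Days before November (Jan-Oct): 304; offset = 304 + 28 - 1 = 331
Weekday index = (6 + 331) mod 7 = 1

Day of the week: Tuesday


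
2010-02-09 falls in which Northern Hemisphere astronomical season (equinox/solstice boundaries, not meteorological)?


Date: February 9
Astronomical Winter (approx.; exact equinox/solstice day varies by year): December 21 to March 19
February 9 falls within the Winter window

Winter


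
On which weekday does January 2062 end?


January 2062 has 31 days
Anchor: Jan 1, 2062. With p = 2062 - 1 = 2061: (p + p//4 - p//100 + p//400) mod 7 = (2061 + 515 - 20 + 5) mod 7 = 2561 mod 7 = 6 -> Sunday (Mon=0 ... Sun=6)
January 1 is the anchor itself -> Sunday
Last day offset: 31 - 1 = 30 days
Weekday index = (6 + 30) mod 7 = 1

Tuesday, January 31


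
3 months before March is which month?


March is month 3
3 - 3 = 0; wrap: 0 + 12 = 12

December


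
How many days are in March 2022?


March 2022

31 days


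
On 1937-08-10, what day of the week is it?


Date: August 10, 1937
Anchor: Jan 1, 1937. With p = 1937 - 1 = 1936: (p + p//4 - p//100 + p//400) mod 7 = (1936 + 484 - 19 + 4) mod 7 = 2405 mod 7 = 4 -> Friday (Mon=0 ... Sun=6)
Days before August (Jan-Jul): 212; offset = 212 + 10 - 1 = 221
Weekday index = (4 + 221) mod 7 = 1

Day of the week: Tuesday


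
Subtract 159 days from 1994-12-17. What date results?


Start: 1994-12-17, subtract 159 days
Back 17 days from December 17 reaches November 30, 1994 -> 142 left
November 1994 has 30 days -> back to October 31, 1994 -> 112 left
October 1994 has 31 days -> back to September 30, 1994 -> 81 left
September 1994 has 30 days -> back to August 31, 1994 -> 51 left
August 1994 has 31 days -> back to July 31, 1994 -> 20 left
July 1994: 31 - 20 = 11 -> lands on July 11

Result: 1994-07-11


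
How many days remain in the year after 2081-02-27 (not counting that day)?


Day of year: 58 of 365
Remaining = 365 - 58

307 days


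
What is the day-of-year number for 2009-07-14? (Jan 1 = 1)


Date: July 14, 2009
Days in months 1 through 6: 181
Plus 14 days in July

Day of year: 195


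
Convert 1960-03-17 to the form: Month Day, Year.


ISO 1960-03-17 parses as year=1960, month=03, day=17
Month 3 -> March

March 17, 1960


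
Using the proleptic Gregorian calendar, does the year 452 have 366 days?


Gregorian leap year rule: divisible by 4, but not by 100, unless also by 400.
452 is divisible by 4 but not 100 -> leap year

Yes


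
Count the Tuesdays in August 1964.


August 1964 has 31 days
Anchor: Jan 1, 1964. With p = 1964 - 1 = 1963: (p + p//4 - p//100 + p//400) mod 7 = (1963 + 490 - 19 + 4) mod 7 = 2438 mod 7 = 2 -> Wednesday (Mon=0 ... Sun=6)
Days before August (Jan-Jul): 213; August 1 index = (2 + 213) mod 7 = 5 -> Saturday
First Tuesday is August 4
Tuesdays: 4, 11, 18, 25

4 Tuesdays


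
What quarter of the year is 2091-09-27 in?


Month: September (month 9)
Q1: Jan-Mar, Q2: Apr-Jun, Q3: Jul-Sep, Q4: Oct-Dec

Q3


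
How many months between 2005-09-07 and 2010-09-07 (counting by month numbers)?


From September 2005 to September 2010
5 years * 12 = 60 months = 60

60 months


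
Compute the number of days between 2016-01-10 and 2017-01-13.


From 2016-01-10 to 2017-01-13
2016-01-10: day of year = 10
2017-01-13: day of year = 13
Rest of 2016: 366 - 10 = 356
Total = 356 + 13 = 369

369 days


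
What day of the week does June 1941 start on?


Target: June 1, 1941
Anchor: Jan 1, 1941. With p = 1941 - 1 = 1940: (p + p//4 - p//100 + p//400) mod 7 = (1940 + 485 - 19 + 4) mod 7 = 2410 mod 7 = 2 -> Wednesday (Mon=0 ... Sun=6)
Days before June (Jan-May): 151 days
Weekday index = (2 + 151) mod 7 = 6

Sunday


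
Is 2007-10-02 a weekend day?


Anchor: Jan 1, 2007. With p = 2007 - 1 = 2006: (p + p//4 - p//100 + p//400) mod 7 = (2006 + 501 - 20 + 5) mod 7 = 2492 mod 7 = 0 -> Monday (Mon=0 ... Sun=6)
Day of year: 275; offset = 274
Weekday index = (0 + 274) mod 7 = 1 -> Tuesday
Weekend days: Saturday, Sunday

No


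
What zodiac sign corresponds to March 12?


Date: March 12
Conventional tropical zodiac dates: Pisces from February 19 onward; Aries starts March 21
March 12 falls within the Pisces range

Pisces


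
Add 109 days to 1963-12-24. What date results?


Start: 1963-12-24, add 109 days
December 1963 has 31 days: 31 - 24 = 7 days to December 31 -> 102 left
January 1964 has 31 days -> 71 left
February 1964 has 29 days -> 42 left
March 1964 has 31 days -> 11 left
April 1964: 11 <= 30 -> lands on April 11

Result: 1964-04-11


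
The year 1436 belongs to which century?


Century = (year - 1) // 100 + 1
= (1436 - 1) // 100 + 1
= 1435 // 100 + 1
= 14 + 1

15th century


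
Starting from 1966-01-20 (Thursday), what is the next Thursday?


Current: Thursday
Target: Thursday
Days ahead: 7

Next Thursday: 1966-01-27


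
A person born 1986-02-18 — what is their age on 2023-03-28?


Birth: 1986-02-18
Reference: 2023-03-28
Year difference: 2023 - 1986 = 37

37 years old


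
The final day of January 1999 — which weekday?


January 1999 has 31 days
Anchor: Jan 1, 1999. With p = 1999 - 1 = 1998: (p + p//4 - p//100 + p//400) mod 7 = (1998 + 499 - 19 + 4) mod 7 = 2482 mod 7 = 4 -> Friday (Mon=0 ... Sun=6)
January 1 is the anchor itself -> Friday
Last day offset: 31 - 1 = 30 days
Weekday index = (4 + 30) mod 7 = 6

Sunday, January 31


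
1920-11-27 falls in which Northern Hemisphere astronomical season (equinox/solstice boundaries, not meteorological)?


Date: November 27
Astronomical Autumn (approx.; exact equinox/solstice day varies by year): September 22 to December 20
November 27 falls within the Autumn window

Autumn


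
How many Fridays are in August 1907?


August 1907 has 31 days
Anchor: Jan 1, 1907. With p = 1907 - 1 = 1906: (p + p//4 - p//100 + p//400) mod 7 = (1906 + 476 - 19 + 4) mod 7 = 2367 mod 7 = 1 -> Tuesday (Mon=0 ... Sun=6)
Days before August (Jan-Jul): 212; August 1 index = (1 + 212) mod 7 = 3 -> Thursday
First Friday is August 2
Fridays: 2, 9, 16, 23, 30

5 Fridays


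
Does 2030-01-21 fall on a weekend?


Anchor: Jan 1, 2030. With p = 2030 - 1 = 2029: (p + p//4 - p//100 + p//400) mod 7 = (2029 + 507 - 20 + 5) mod 7 = 2521 mod 7 = 1 -> Tuesday (Mon=0 ... Sun=6)
Day of year: 21; offset = 20
Weekday index = (1 + 20) mod 7 = 0 -> Monday
Weekend days: Saturday, Sunday

No


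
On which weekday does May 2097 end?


May 2097 has 31 days
Anchor: Jan 1, 2097. With p = 2097 - 1 = 2096: (p + p//4 - p//100 + p//400) mod 7 = (2096 + 524 - 20 + 5) mod 7 = 2605 mod 7 = 1 -> Tuesday (Mon=0 ... Sun=6)
Days before May (Jan-Apr): 120; May 1 index = (1 + 120) mod 7 = 2 -> Wednesday
Last day offset: 31 - 1 = 30 days
Weekday index = (2 + 30) mod 7 = 4

Friday, May 31


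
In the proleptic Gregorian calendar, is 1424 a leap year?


Gregorian leap year rule: divisible by 4, but not by 100, unless also by 400.
1424 is divisible by 4 but not 100 -> leap year

Yes


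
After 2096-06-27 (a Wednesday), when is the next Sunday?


Current: Wednesday
Target: Sunday
Days ahead: 4

Next Sunday: 2096-07-01


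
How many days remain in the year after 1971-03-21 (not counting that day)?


Day of year: 80 of 365
Remaining = 365 - 80

285 days


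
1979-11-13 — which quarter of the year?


Month: November (month 11)
Q1: Jan-Mar, Q2: Apr-Jun, Q3: Jul-Sep, Q4: Oct-Dec

Q4


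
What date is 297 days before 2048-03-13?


Start: 2048-03-13, subtract 297 days
Back 13 days from March 13 reaches February 29, 2048 -> 284 left
February 2048 has 29 days -> back to January 31, 2048 -> 255 left
January 2048 has 31 days -> back to December 31, 2047 -> 224 left
December 2047 has 31 days -> back to November 30, 2047 -> 193 left
November 2047 has 30 days -> back to October 31, 2047 -> 163 left
October 2047 has 31 days -> back to September 30, 2047 -> 132 left
September 2047 has 30 days -> back to August 31, 2047 -> 102 left
August 2047 has 31 days -> back to July 31, 2047 -> 71 left
July 2047 has 31 days -> back to June 30, 2047 -> 40 left
June 2047 has 30 days -> back to May 31, 2047 -> 10 left
May 2047: 31 - 10 = 21 -> lands on May 21

Result: 2047-05-21


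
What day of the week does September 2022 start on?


Target: September 1, 2022
Anchor: Jan 1, 2022. With p = 2022 - 1 = 2021: (p + p//4 - p//100 + p//400) mod 7 = (2021 + 505 - 20 + 5) mod 7 = 2511 mod 7 = 5 -> Saturday (Mon=0 ... Sun=6)
Days before September (Jan-Aug): 243 days
Weekday index = (5 + 243) mod 7 = 3

Thursday


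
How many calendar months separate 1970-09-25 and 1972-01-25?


From September 1970 to January 1972
2 years * 12 = 24 months, minus 8 months = 16

16 months


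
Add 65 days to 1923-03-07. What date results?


Start: 1923-03-07, add 65 days
March 1923 has 31 days: 31 - 7 = 24 days to March 31 -> 41 left
April 1923 has 30 days -> 11 left
May 1923: 11 <= 31 -> lands on May 11

Result: 1923-05-11


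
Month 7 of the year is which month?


Month 7 of 12

July


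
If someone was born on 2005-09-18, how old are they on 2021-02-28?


Birth: 2005-09-18
Reference: 2021-02-28
Year difference: 2021 - 2005 = 16
Birthday not yet reached in 2021, subtract 1

15 years old


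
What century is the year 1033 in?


Century = (year - 1) // 100 + 1
= (1033 - 1) // 100 + 1
= 1032 // 100 + 1
= 10 + 1

11th century


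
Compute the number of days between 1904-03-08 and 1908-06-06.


From 1904-03-08 to 1908-06-06
1904-03-08: days before March = 31 + 29 = 60 (1904 is a leap year); day of year = 60 + 8 = 68
1908-06-06: days before June = 31 + 29 + 31 + 30 + 31 = 152 (1908 is a leap year); day of year = 152 + 6 = 158
Rest of 1904: 366 - 68 = 298
Full years 1905 (365), 1906 (365), 1907 (365): 1095
Total = 298 + 1095 + 158 = 1551

1551 days


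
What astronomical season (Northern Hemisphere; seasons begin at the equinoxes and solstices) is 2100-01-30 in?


Date: January 30
Astronomical Winter (approx.; exact equinox/solstice day varies by year): December 21 to March 19
January 30 falls within the Winter window

Winter


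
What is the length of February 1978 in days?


February 1978 (leap year: no)

28 days


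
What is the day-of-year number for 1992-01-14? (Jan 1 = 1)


Date: January 14, 1992
No months before January
Plus 14 days in January

Day of year: 14


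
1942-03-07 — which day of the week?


Date: March 7, 1942
Anchor: Jan 1, 1942. With p = 1942 - 1 = 1941: (p + p//4 - p//100 + p//400) mod 7 = (1941 + 485 - 19 + 4) mod 7 = 2411 mod 7 = 3 -> Thursday (Mon=0 ... Sun=6)
Days before March (Jan-Feb): 59; offset = 59 + 7 - 1 = 65
Weekday index = (3 + 65) mod 7 = 5

Day of the week: Saturday


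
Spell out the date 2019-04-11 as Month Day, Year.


ISO 2019-04-11 parses as year=2019, month=04, day=11
Month 4 -> April

April 11, 2019


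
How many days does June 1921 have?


June 1921

30 days


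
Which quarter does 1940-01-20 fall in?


Month: January (month 1)
Q1: Jan-Mar, Q2: Apr-Jun, Q3: Jul-Sep, Q4: Oct-Dec

Q1


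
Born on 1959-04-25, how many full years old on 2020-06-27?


Birth: 1959-04-25
Reference: 2020-06-27
Year difference: 2020 - 1959 = 61

61 years old


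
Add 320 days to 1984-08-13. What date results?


Start: 1984-08-13, add 320 days
August 1984 has 31 days: 31 - 13 = 18 days to August 31 -> 302 left
September 1984 has 30 days -> 272 left
October 1984 has 31 days -> 241 left
November 1984 has 30 days -> 211 left
December 1984 has 31 days -> 180 left
January 1985 has 31 days -> 149 left
February 1985 has 28 days -> 121 left
March 1985 has 31 days -> 90 left
April 1985 has 30 days -> 60 left
May 1985 has 31 days -> 29 left
June 1985: 29 <= 30 -> lands on June 29

Result: 1985-06-29


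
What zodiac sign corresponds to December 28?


Date: December 28
Conventional tropical zodiac dates: Capricorn from December 22 onward; Aquarius starts January 20
December 28 falls within the Capricorn range

Capricorn


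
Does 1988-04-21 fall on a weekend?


Anchor: Jan 1, 1988. With p = 1988 - 1 = 1987: (p + p//4 - p//100 + p//400) mod 7 = (1987 + 496 - 19 + 4) mod 7 = 2468 mod 7 = 4 -> Friday (Mon=0 ... Sun=6)
Day of year: 112; offset = 111
Weekday index = (4 + 111) mod 7 = 3 -> Thursday
Weekend days: Saturday, Sunday

No


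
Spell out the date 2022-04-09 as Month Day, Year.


ISO 2022-04-09 parses as year=2022, month=04, day=09
Month 4 -> April

April 9, 2022


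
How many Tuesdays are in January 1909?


January 1909 has 31 days
Anchor: Jan 1, 1909. With p = 1909 - 1 = 1908: (p + p//4 - p//100 + p//400) mod 7 = (1908 + 477 - 19 + 4) mod 7 = 2370 mod 7 = 4 -> Friday (Mon=0 ... Sun=6)
January 1 is the anchor itself -> Friday
First Tuesday is January 5
Tuesdays: 5, 12, 19, 26

4 Tuesdays


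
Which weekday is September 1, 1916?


Target: September 1, 1916
Anchor: Jan 1, 1916. With p = 1916 - 1 = 1915: (p + p//4 - p//100 + p//400) mod 7 = (1915 + 478 - 19 + 4) mod 7 = 2378 mod 7 = 5 -> Saturday (Mon=0 ... Sun=6)
Days before September (Jan-Aug): 244 days
Weekday index = (5 + 244) mod 7 = 4

Friday


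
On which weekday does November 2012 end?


November 2012 has 30 days
Anchor: Jan 1, 2012. With p = 2012 - 1 = 2011: (p + p//4 - p//100 + p//400) mod 7 = (2011 + 502 - 20 + 5) mod 7 = 2498 mod 7 = 6 -> Sunday (Mon=0 ... Sun=6)
Days before November (Jan-Oct): 305; November 1 index = (6 + 305) mod 7 = 3 -> Thursday
Last day offset: 30 - 1 = 29 days
Weekday index = (3 + 29) mod 7 = 4

Friday, November 30


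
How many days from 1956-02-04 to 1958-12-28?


From 1956-02-04 to 1958-12-28
1956-02-04: days before February = 31; day of year = 31 + 4 = 35
1958-12-28: days before December = 31 + 28 + 31 + 30 + 31 + 30 + 31 + 31 + 30 + 31 + 30 = 334 (1958 is not a leap year); day of year = 334 + 28 = 362
Rest of 1956: 366 - 35 = 331
Full years 1957 (365): 365
Total = 331 + 365 + 362 = 1058

1058 days


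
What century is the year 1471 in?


Century = (year - 1) // 100 + 1
= (1471 - 1) // 100 + 1
= 1470 // 100 + 1
= 14 + 1

15th century


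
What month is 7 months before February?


February is month 2
2 - 7 = -5; wrap: -5 + 12 = 7

July


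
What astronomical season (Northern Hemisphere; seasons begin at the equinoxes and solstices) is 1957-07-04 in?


Date: July 4
Astronomical Summer (approx.; exact equinox/solstice day varies by year): June 21 to September 21
July 4 falls within the Summer window

Summer


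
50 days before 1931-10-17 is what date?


Start: 1931-10-17, subtract 50 days
Back 17 days from October 17 reaches September 30, 1931 -> 33 left
September 1931 has 30 days -> back to August 31, 1931 -> 3 left
August 1931: 31 - 3 = 28 -> lands on August 28

Result: 1931-08-28


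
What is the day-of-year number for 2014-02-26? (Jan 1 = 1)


Date: February 26, 2014
Days in months 1 through 1: 31
Plus 26 days in February

Day of year: 57


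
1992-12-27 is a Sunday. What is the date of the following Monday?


Current: Sunday
Target: Monday
Days ahead: 1

Next Monday: 1992-12-28


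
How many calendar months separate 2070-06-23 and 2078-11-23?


From June 2070 to November 2078
8 years * 12 = 96 months, plus 5 months = 101

101 months


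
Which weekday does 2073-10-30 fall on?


Date: October 30, 2073
Anchor: Jan 1, 2073. With p = 2073 - 1 = 2072: (p + p//4 - p//100 + p//400) mod 7 = (2072 + 518 - 20 + 5) mod 7 = 2575 mod 7 = 6 -> Sunday (Mon=0 ... Sun=6)
Days before October (Jan-Sep): 273; offset = 273 + 30 - 1 = 302
Weekday index = (6 + 302) mod 7 = 0

Day of the week: Monday


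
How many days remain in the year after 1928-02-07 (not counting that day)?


Day of year: 38 of 366
Remaining = 366 - 38

328 days


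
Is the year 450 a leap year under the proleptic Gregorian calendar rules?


Gregorian leap year rule: divisible by 4, but not by 100, unless also by 400.
450 is not divisible by 4 -> not a leap year

No


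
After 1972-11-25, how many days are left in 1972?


Day of year: 330 of 366
Remaining = 366 - 330

36 days


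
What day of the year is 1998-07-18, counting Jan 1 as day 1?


Date: July 18, 1998
Days in months 1 through 6: 181
Plus 18 days in July

Day of year: 199


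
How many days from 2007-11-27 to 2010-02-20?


From 2007-11-27 to 2010-02-20
2007-11-27: days before November = 31 + 28 + 31 + 30 + 31 + 30 + 31 + 31 + 30 + 31 = 304 (2007 is not a leap year); day of year = 304 + 27 = 331
2010-02-20: days before February = 31; day of year = 31 + 20 = 51
Rest of 2007: 365 - 331 = 34
Full years 2008 (366), 2009 (365): 731
Total = 34 + 731 + 51 = 816

816 days


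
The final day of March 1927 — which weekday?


March 1927 has 31 days
Anchor: Jan 1, 1927. With p = 1927 - 1 = 1926: (p + p//4 - p//100 + p//400) mod 7 = (1926 + 481 - 19 + 4) mod 7 = 2392 mod 7 = 5 -> Saturday (Mon=0 ... Sun=6)
Days before March (Jan-Feb): 59; March 1 index = (5 + 59) mod 7 = 1 -> Tuesday
Last day offset: 31 - 1 = 30 days
Weekday index = (1 + 30) mod 7 = 3

Thursday, March 31


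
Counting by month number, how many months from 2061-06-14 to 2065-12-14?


From June 2061 to December 2065
4 years * 12 = 48 months, plus 6 months = 54

54 months


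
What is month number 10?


Month 10 of 12

October


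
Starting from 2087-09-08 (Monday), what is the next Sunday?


Current: Monday
Target: Sunday
Days ahead: 6

Next Sunday: 2087-09-14


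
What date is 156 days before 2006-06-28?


Start: 2006-06-28, subtract 156 days
Back 28 days from June 28 reaches May 31, 2006 -> 128 left
May 2006 has 31 days -> back to April 30, 2006 -> 97 left
April 2006 has 30 days -> back to March 31, 2006 -> 67 left
March 2006 has 31 days -> back to February 28, 2006 -> 36 left
February 2006 has 28 days -> back to January 31, 2006 -> 8 left
January 2006: 31 - 8 = 23 -> lands on January 23

Result: 2006-01-23


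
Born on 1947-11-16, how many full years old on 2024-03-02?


Birth: 1947-11-16
Reference: 2024-03-02
Year difference: 2024 - 1947 = 77
Birthday not yet reached in 2024, subtract 1

76 years old


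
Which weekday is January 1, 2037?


Target: January 1, 2037
Anchor: Jan 1, 2037. With p = 2037 - 1 = 2036: (p + p//4 - p//100 + p//400) mod 7 = (2036 + 509 - 20 + 5) mod 7 = 2530 mod 7 = 3 -> Thursday (Mon=0 ... Sun=6)
Offset from anchor: 0 days
Weekday index = (3 + 0) mod 7 = 3

Thursday


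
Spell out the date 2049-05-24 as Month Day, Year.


ISO 2049-05-24 parses as year=2049, month=05, day=24
Month 5 -> May

May 24, 2049


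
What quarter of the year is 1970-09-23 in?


Month: September (month 9)
Q1: Jan-Mar, Q2: Apr-Jun, Q3: Jul-Sep, Q4: Oct-Dec

Q3


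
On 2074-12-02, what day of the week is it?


Date: December 2, 2074
Anchor: Jan 1, 2074. With p = 2074 - 1 = 2073: (p + p//4 - p//100 + p//400) mod 7 = (2073 + 518 - 20 + 5) mod 7 = 2576 mod 7 = 0 -> Monday (Mon=0 ... Sun=6)
Days before December (Jan-Nov): 334; offset = 334 + 2 - 1 = 335
Weekday index = (0 + 335) mod 7 = 6

Day of the week: Sunday


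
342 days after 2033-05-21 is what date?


Start: 2033-05-21, add 342 days
May 2033 has 31 days: 31 - 21 = 10 days to May 31 -> 332 left
June 2033 has 30 days -> 302 left
July 2033 has 31 days -> 271 left
August 2033 has 31 days -> 240 left
September 2033 has 30 days -> 210 left
October 2033 has 31 days -> 179 left
November 2033 has 30 days -> 149 left
December 2033 has 31 days -> 118 left
January 2034 has 31 days -> 87 left
February 2034 has 28 days -> 59 left
March 2034 has 31 days -> 28 left
April 2034: 28 <= 30 -> lands on April 28

Result: 2034-04-28


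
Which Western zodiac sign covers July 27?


Date: July 27
Conventional tropical zodiac dates: Leo from July 23 onward; Virgo starts August 23
July 27 falls within the Leo range

Leo


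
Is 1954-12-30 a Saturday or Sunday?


Anchor: Jan 1, 1954. With p = 1954 - 1 = 1953: (p + p//4 - p//100 + p//400) mod 7 = (1953 + 488 - 19 + 4) mod 7 = 2426 mod 7 = 4 -> Friday (Mon=0 ... Sun=6)
Day of year: 364; offset = 363
Weekday index = (4 + 363) mod 7 = 3 -> Thursday
Weekend days: Saturday, Sunday

No


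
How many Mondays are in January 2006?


January 2006 has 31 days
Anchor: Jan 1, 2006. With p = 2006 - 1 = 2005: (p + p//4 - p//100 + p//400) mod 7 = (2005 + 501 - 20 + 5) mod 7 = 2491 mod 7 = 6 -> Sunday (Mon=0 ... Sun=6)
January 1 is the anchor itself -> Sunday
First Monday is January 2
Mondays: 2, 9, 16, 23, 30

5 Mondays


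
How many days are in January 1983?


January 1983

31 days


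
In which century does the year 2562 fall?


Century = (year - 1) // 100 + 1
= (2562 - 1) // 100 + 1
= 2561 // 100 + 1
= 25 + 1

26th century


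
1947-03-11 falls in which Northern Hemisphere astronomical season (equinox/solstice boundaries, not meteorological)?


Date: March 11
Astronomical Winter (approx.; exact equinox/solstice day varies by year): December 21 to March 19
March 11 falls within the Winter window

Winter


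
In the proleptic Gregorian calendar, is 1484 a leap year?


Gregorian leap year rule: divisible by 4, but not by 100, unless also by 400.
1484 is divisible by 4 but not 100 -> leap year

Yes


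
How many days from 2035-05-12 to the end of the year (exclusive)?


Day of year: 132 of 365
Remaining = 365 - 132

233 days


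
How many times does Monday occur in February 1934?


February 1934 has 28 days
Anchor: Jan 1, 1934. With p = 1934 - 1 = 1933: (p + p//4 - p//100 + p//400) mod 7 = (1933 + 483 - 19 + 4) mod 7 = 2401 mod 7 = 0 -> Monday (Mon=0 ... Sun=6)
Days before February (Jan): 31; February 1 index = (0 + 31) mod 7 = 3 -> Thursday
First Monday is February 5
Mondays: 5, 12, 19, 26

4 Mondays
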